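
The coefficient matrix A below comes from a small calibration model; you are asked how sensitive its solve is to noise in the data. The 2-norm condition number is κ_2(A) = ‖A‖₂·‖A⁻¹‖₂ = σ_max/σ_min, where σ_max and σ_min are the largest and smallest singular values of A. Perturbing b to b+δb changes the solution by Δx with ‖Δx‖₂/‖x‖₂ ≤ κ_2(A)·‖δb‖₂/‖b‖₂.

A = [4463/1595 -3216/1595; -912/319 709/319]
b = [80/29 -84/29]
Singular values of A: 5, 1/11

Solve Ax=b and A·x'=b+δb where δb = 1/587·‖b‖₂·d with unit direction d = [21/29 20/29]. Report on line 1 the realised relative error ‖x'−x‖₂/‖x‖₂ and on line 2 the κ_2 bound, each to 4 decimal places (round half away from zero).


0.0937
0.0937

largest singular value 5, smallest 1/11
κ_2(A) = 5 / (1/11) = 55.0000
κ_2(A)·‖δb‖/‖b‖ = 0.0937
solve Ax = b  →  x = [0.6400 -0.4800]
2-norm of b is 4.0000; of x, 0.8000
with δb = [0.0049 0.0047], A·Δx = δb → ‖Δx‖ = 0.0750
relative error = 0.0937
so the bound is sharp here: realised error equals the bound


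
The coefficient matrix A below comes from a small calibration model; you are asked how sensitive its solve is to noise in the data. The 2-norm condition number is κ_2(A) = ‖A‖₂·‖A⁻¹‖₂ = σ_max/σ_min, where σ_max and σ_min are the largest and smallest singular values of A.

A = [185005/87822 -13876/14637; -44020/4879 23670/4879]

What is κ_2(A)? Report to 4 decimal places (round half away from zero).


form AᵀA = [23167625/269892 -1029370/22491; -1029370/22491 183188/7497] with trace 1750729/15876 and determinant 25/9
char-poly roots: 441/4 and 100/3969
κ = σ_max/σ_min = (21/2)/(10/63) = 66.1500

66.1500


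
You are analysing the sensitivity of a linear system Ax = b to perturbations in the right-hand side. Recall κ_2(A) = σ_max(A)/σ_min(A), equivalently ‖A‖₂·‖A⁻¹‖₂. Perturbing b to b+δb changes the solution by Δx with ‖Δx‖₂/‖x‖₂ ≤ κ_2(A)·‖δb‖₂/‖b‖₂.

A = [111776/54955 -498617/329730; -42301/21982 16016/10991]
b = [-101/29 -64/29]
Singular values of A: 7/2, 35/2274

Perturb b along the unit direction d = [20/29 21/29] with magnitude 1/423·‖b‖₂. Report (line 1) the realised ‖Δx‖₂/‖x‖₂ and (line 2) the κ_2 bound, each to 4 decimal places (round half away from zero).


from the listed singular values, σ₁ = 7/2, σ_n = 35/2274
κ = σ_max/σ_min = (7/2)/(35/2274) = 227.4000
worst-case relative error ≤ 227.4000 × 1/423 = 0.5376
solve Ax = b  →  x = [-156.1600 -207.7371]
‖b‖ = 4.1231, ‖x‖ = 259.8859
re-solving with b+δb shifts x by Δx of norm 0.6333
realised ‖Δx‖/‖x‖ = 0.0024
so the bound overstates the realised error by a factor of ≈ 220.6105 (computed from the unrounded values)

0.0024
0.5376


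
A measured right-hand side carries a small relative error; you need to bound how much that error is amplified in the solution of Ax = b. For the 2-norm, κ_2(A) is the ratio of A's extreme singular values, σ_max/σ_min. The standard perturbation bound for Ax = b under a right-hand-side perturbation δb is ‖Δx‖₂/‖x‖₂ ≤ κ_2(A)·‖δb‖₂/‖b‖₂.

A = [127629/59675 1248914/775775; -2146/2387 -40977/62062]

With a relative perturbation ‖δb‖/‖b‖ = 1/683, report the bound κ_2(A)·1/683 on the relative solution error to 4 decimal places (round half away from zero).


0.3495

form AᵀA = [19167484141/3561105625 14375218887/3561105625; 14375218887/3561105625 43127759161/14244422500] with trace 4791907829/569776900 and determinant 707281/569776900
λ_max, λ_min = (4791907829/569776900 ± √22960768672129057641/324645715773610000)/2 = 841/100, 841/5697769
σ_max=√(841/100)=(29/10), σ_min=√(841/5697769)=(29/2387) → κ = 238.7000
worst-case relative error ≤ 238.7000 × 1/683 = 0.3495


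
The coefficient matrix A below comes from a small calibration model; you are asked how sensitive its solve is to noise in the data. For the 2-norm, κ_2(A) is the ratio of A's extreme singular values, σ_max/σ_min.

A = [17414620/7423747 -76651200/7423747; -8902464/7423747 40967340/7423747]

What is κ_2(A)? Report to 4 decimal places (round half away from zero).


AᵀA = [1323608494864/190699029481 -5880836643840/190699029481; -5880836643840/190699029481 26137472000400/190699029481]; tr = 16336157344/113443801, det = 36000000/113443801
solving λ² − 16336157344/113443801·λ + 36000000/113443801 = 0 gives λ = 144, 250000/113443801
κ_2(A) = √(λ_max/λ_min) = √(144 / (250000/113443801)) = 255.6240

255.6240


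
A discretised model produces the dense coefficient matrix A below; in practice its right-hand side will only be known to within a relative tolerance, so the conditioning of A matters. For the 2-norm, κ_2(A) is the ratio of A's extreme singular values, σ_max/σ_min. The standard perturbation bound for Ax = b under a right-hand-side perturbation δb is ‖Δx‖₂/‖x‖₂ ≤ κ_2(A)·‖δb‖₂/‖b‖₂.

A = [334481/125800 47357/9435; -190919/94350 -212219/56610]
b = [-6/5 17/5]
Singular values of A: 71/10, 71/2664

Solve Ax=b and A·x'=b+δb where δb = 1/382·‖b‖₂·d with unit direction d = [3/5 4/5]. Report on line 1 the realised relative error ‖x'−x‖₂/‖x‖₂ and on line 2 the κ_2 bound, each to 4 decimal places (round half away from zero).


largest singular value 71/10, smallest 71/2664
condition number: (71/10) ÷ (71/2664) = 266.4000
bound on ‖Δx‖/‖x‖: κ·ε = 266.4000·1/382 = 0.6974
solve Ax = b  →  x = [-66.4126 34.9412]
2-norm of b is 3.6056; of x, 75.0434
Δx = A⁻¹·δb where δb = 1/382·3.6056·d; ‖Δx‖ = 0.3541
dividing the unrounded norms, ‖Δx‖/‖x‖ = 0.0047
so the bound overstates the realised error by a factor of ≈ 147.7745 (computed from the unrounded values)

0.0047
0.6974


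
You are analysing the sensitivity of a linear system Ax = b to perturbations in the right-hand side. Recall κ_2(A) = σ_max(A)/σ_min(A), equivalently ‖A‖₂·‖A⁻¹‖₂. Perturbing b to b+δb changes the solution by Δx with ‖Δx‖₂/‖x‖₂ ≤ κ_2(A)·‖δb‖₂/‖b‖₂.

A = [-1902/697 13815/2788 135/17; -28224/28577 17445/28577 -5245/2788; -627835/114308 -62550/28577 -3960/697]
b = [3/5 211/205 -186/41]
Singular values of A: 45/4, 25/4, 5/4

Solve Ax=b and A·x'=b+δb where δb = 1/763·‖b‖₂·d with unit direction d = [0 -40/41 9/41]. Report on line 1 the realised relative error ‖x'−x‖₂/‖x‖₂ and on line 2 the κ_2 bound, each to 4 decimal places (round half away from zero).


0.0029
0.0118

largest singular value 45/4, smallest 5/4
κ_2(A) = (45/4) / (5/4) = 9.0000
worst-case relative error ≤ 9.0000 × 1/763 = 0.0118
solve Ax = b  →  x = [0.8057 1.3944 -0.5176]
‖b‖ = 4.6904, ‖x‖ = 1.6916
δb = ε·‖b‖·d = [0.0000 -0.0060 0.0013]; solving A·Δx = δb gives ‖Δx‖ = 0.0049
realised ‖Δx‖/‖x‖ = 0.0029
so the bound overstates the realised error by a factor of ≈ 4.0573 (computed from the unrounded values)


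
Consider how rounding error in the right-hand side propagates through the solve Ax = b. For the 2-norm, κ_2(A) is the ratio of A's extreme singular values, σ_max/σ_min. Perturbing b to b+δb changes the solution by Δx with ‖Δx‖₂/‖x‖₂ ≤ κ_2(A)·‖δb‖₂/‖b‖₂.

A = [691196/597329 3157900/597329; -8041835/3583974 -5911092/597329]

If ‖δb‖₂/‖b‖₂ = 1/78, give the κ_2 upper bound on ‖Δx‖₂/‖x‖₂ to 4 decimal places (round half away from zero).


AᵀA = [283287816409/44445915684 34966778330/1234608769; 34966778330/1234608769 155409484576/1234608769]; tr = 3496745545/26440164, det = 1119364/6610041
eigenvalues of AᵀA: λ = (tr ± √(tr²−4·det))/2 = 529/4, 8464/6610041
κ = σ_max/σ_min = (23/2)/(92/2571) = 321.3750
perturbation bound = 321.3750·1/78 = 4.1202

4.1202


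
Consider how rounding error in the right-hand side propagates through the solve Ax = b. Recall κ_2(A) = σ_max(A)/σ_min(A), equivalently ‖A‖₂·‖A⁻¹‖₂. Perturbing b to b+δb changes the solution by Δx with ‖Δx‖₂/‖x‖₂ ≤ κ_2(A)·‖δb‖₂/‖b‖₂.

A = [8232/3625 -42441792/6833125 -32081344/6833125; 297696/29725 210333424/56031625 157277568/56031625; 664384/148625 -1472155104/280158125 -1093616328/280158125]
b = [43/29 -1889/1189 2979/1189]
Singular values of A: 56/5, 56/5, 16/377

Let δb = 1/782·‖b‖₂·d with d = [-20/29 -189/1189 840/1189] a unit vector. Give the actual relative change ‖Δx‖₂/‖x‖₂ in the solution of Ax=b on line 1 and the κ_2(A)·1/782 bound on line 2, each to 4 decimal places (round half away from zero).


0.0042
0.3375

from the listed singular values, σ₁ = 56/5, σ_n = 16/377
κ_2(A) = (56/5) / (16/377) = 263.9000
bound on ‖Δx‖/‖x‖: κ·ε = 263.9000·1/782 = 0.3375
solve Ax = b  →  x = [-0.0107 -14.3632 18.6807]
2-norm of b is 3.3166; of x, 23.5642
Δx = A⁻¹·δb where δb = 1/782·3.3166·d; ‖Δx‖ = 0.0999
relative error = 0.0042
so the bound overstates the realised error by a factor of ≈ 79.5746 (computed from the unrounded values)


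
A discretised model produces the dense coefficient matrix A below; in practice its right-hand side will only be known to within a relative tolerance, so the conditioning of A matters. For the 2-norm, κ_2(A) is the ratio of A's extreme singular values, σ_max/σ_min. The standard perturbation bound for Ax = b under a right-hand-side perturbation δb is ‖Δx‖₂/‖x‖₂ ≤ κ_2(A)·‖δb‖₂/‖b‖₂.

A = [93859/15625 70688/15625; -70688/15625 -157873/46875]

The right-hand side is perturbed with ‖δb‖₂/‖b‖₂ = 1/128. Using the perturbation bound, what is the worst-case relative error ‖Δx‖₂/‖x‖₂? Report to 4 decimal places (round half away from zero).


AᵀA = [552252209/9765625 1242553664/29296875; 1242553664/29296875 2795800969/87890625]; tr = 310642834/3515625, det = 4879681/87890625
solving λ² − 310642834/3515625·λ + 4879681/87890625 = 0 gives λ = 2209/25, 2209/3515625
σ_max=√(2209/25)=(47/5), σ_min=√(2209/3515625)=(47/1875) → κ = 375.0000
perturbation bound = 375.0000·1/128 = 2.9297

2.9297


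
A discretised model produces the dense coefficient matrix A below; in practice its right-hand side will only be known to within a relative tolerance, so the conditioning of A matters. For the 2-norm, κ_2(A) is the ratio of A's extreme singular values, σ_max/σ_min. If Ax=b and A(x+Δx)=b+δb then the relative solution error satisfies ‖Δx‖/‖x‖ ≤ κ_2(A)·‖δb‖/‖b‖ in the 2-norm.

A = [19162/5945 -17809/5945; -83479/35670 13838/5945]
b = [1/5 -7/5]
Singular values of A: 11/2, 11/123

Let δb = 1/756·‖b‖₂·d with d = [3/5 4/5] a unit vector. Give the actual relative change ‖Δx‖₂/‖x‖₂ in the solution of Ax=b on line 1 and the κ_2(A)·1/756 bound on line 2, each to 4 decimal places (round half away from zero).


from the listed singular values, σ₁ = 11/2, σ_n = 11/123
condition number: (11/2) ÷ (11/123) = 61.5000
perturbation bound = 61.5000·1/756 = 0.0813
solve Ax = b  →  x = [-7.5799 -8.2226]
2-norm of b is 1.4142; of x, 11.1833
Δx = A⁻¹·δb where δb = 1/756·1.4142·d; ‖Δx‖ = 0.0209
dividing the unrounded norms, ‖Δx‖/‖x‖ = 0.0019
tightness: 0.0019 against a bound of 0.0813 (unrounded ratio ≈ 0.0230)

0.0019
0.0813


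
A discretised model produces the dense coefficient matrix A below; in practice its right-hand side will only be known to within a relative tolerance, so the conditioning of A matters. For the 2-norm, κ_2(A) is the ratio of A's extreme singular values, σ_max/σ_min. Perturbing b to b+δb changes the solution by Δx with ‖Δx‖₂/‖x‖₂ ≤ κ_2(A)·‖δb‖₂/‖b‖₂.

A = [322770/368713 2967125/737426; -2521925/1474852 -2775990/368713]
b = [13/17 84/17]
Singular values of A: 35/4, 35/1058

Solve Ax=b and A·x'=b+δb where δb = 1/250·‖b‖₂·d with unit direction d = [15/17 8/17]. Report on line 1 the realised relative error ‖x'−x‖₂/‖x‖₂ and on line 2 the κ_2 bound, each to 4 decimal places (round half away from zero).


0.0067
1.0580

σ_max = 35/4, σ_min = 35/1058
κ_2(A) = (35/4) / (35/1058) = 264.5000
κ_2(A)·‖δb‖/‖b‖ = 1.0580
solve Ax = b  →  x = [-88.5742 19.4606]
2-norm of b is 5.0000; of x, 90.6869
Δx = A⁻¹·δb where δb = 1/250·5.0000·d; ‖Δx‖ = 0.6046
relative error = 0.0067
so the bound overstates the realised error by a factor of ≈ 158.7020 (computed from the unrounded values)


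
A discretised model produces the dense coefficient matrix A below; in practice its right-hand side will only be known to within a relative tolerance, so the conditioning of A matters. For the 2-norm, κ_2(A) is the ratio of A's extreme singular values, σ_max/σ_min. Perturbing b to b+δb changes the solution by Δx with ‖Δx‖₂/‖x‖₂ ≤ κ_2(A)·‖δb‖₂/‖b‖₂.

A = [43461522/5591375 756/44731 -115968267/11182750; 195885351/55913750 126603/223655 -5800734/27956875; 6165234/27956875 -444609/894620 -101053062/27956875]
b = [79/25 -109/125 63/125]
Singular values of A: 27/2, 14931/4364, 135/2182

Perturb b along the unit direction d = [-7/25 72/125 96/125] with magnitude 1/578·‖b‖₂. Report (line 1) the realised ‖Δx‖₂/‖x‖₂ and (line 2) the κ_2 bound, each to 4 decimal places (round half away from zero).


from the listed singular values, σ₁ = 27/2, σ_n = 135/2182
κ = σ_max/σ_min = (27/2)/(135/2182) = 218.2000
perturbation bound = 218.2000·1/578 = 0.3775
solve Ax = b  →  x = [-2.9332 15.7046 -2.4776]
‖b‖ = 3.3166, ‖x‖ = 16.1671
re-solving with b+δb shifts x by Δx of norm 0.0927
realised ‖Δx‖/‖x‖ = 0.0057
so the bound overstates the realised error by a factor of ≈ 65.8067 (computed from the unrounded values)

0.0057
0.3775


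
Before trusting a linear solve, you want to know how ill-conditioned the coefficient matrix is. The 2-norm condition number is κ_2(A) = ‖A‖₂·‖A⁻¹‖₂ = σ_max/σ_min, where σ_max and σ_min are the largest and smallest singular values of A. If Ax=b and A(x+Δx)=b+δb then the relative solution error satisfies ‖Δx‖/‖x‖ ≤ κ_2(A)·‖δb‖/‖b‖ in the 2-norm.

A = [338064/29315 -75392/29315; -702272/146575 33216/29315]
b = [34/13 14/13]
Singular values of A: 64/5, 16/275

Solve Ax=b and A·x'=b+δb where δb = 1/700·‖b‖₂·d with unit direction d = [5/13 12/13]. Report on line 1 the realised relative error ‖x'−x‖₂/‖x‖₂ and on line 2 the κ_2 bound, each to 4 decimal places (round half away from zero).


from the listed singular values, σ₁ = 64/5, σ_n = 16/275
κ_2(A) = (64/5) / (16/275) = 220.0000
perturbation bound = 220.0000·1/700 = 0.3143
solve Ax = b  →  x = [7.6982 33.5023]
‖b‖₂ = 2.8284 and ‖x‖₂ = 34.3754
Δx = A⁻¹·δb where δb = 1/700·2.8284·d; ‖Δx‖ = 0.0694
realised ‖Δx‖/‖x‖ = 0.0020
tightness: 0.0020 against a bound of 0.3143 (unrounded ratio ≈ 0.0064)

0.0020
0.3143


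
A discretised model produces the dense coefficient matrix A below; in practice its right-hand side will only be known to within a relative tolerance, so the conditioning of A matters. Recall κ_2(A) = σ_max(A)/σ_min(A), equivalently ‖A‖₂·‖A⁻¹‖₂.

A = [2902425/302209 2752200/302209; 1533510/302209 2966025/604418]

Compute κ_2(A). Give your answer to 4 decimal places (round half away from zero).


245.2000

AᵀA = [37286241525/316021729 35509579875/316021729; 35509579875/316021729 135279320625/1264086916]; tr = 338197725/1503076, det = 1265625/1503076
char-poly roots: 225 and 5625/1503076
σ_max=√225=15, σ_min=√(5625/1503076)=(75/1226) → κ = 245.2000


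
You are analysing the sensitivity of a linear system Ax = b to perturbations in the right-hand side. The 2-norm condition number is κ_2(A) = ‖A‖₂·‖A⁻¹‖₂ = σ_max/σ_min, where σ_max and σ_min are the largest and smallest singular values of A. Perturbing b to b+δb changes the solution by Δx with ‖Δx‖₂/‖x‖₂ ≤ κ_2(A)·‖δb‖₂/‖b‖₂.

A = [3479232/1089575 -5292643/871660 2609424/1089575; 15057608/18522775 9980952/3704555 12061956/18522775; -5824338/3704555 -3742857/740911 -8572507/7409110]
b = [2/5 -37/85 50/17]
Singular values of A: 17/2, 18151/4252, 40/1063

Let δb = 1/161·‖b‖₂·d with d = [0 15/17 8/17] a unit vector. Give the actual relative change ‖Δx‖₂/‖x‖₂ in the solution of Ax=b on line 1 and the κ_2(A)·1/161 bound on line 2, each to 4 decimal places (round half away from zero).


from the listed singular values, σ₁ = 17/2, σ_n = 40/1063
κ_2(A) = (17/2) / (40/1063) = 225.8875
perturbation bound = 225.8875·1/161 = 1.4030
solve Ax = b  →  x = [-16.2693 -0.3324 21.0167]
2-norm of b is 3.0000; of x, 26.5802
with δb = [0.0000 0.0164 0.0088], A·Δx = δb → ‖Δx‖ = 0.4952
realised ‖Δx‖/‖x‖ = 0.0186
realised/bound (from unrounded values) ≈ 0.0133

0.0186
1.4030


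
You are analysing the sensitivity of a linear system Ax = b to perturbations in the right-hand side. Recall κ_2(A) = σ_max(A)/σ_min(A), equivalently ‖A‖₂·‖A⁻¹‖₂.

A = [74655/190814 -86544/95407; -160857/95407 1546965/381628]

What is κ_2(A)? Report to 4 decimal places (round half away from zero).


358.0000

M = AᵀA = [64885941/21659716 -155718045/21659716; -155718045/21659716 1494906921/86638864]. tr(M)=10381365/512656, det(M)=6561/2050624
solving λ² − 10381365/512656·λ + 6561/2050624 = 0 gives λ = 81/4, 81/512656
σ_max=√(81/4)=(9/2), σ_min=√(81/512656)=(9/716) → κ = 358.0000


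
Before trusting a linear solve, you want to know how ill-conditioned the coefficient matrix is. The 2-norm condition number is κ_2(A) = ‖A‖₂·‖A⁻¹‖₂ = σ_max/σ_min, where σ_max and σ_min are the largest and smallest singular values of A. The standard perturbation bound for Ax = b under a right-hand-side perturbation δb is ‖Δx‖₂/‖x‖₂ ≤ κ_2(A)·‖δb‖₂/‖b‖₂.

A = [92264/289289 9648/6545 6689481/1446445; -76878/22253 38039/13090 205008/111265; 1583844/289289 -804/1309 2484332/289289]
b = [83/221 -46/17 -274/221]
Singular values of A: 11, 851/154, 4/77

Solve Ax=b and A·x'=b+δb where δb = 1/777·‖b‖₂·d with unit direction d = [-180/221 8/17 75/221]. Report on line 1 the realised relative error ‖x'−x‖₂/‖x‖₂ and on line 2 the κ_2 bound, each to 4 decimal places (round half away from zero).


σ_max = 11, σ_min = 4/77
κ_2(A) = 11 / (4/77) = 211.7500
perturbation bound = 211.7500·1/777 = 0.2725
solve Ax = b  →  x = [20.5951 30.5828 -11.0871]
‖b‖₂ = 3.0000 and ‖x‖₂ = 38.5018
Δx = A⁻¹·δb where δb = 1/777·3.0000·d; ‖Δx‖ = 0.0743
realised ‖Δx‖/‖x‖ = 0.0019
tightness: 0.0019 against a bound of 0.2725 (unrounded ratio ≈ 0.0071)

0.0019
0.2725


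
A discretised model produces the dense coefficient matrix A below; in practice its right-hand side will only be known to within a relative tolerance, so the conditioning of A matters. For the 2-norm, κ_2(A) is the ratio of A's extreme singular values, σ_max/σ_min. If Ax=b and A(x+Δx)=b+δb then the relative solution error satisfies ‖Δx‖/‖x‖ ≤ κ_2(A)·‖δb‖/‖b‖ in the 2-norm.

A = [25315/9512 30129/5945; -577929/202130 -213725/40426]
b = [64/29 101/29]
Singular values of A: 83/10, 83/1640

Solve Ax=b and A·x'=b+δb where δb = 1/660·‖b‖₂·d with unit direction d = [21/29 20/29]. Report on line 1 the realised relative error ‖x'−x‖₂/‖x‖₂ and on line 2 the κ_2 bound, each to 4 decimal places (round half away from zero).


from the listed singular values, σ₁ = 83/10, σ_n = 83/1640
κ = σ_max/σ_min = (83/10)/(83/1640) = 164.0000
worst-case relative error ≤ 164.0000 × 1/660 = 0.2485
solve Ax = b  →  x = [-69.7945 37.0872]
‖b‖ = 4.1231, ‖x‖ = 79.0362
re-solving with b+δb shifts x by Δx of norm 0.1234
dividing the unrounded norms, ‖Δx‖/‖x‖ = 0.0016
tightness: 0.0016 against a bound of 0.2485 (unrounded ratio ≈ 0.0063)

0.0016
0.2485


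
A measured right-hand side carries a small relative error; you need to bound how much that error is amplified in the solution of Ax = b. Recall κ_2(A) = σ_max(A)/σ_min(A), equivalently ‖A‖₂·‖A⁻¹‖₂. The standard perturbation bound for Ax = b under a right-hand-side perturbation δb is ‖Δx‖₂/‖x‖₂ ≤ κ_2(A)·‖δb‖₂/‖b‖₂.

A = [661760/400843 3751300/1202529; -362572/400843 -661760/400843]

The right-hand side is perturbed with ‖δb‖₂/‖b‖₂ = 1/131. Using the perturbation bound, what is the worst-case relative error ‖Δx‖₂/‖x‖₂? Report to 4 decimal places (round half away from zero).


M = AᵀA = [1970189456/555969241 11080509440/1667907723; 11080509440/1667907723 62330755600/5003723169]. tr(M)=277032736/17313921, det(M)=160000/17313921
λ_max, λ_min = (277032736/17313921 ± √76736055906205696/299771860394241)/2 = 16, 10000/17313921
so κ_2 = √(16 / (10000/17313921)) = 166.4400
worst-case relative error ≤ 166.4400 × 1/131 = 1.2705

1.2705


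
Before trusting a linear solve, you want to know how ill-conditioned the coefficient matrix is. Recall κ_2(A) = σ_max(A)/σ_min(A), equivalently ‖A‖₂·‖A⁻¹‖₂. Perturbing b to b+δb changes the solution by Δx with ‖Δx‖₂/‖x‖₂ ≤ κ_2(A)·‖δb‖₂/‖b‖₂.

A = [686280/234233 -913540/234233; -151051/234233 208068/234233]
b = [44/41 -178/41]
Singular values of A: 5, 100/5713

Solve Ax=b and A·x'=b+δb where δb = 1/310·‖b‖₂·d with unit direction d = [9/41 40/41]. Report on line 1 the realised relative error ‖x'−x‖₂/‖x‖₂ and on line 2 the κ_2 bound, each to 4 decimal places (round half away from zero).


from the listed singular values, σ₁ = 5, σ_n = 100/5713
κ_2(A) = 5 / (100/5713) = 285.6500
worst-case relative error ≤ 285.6500 × 1/310 = 0.9215
solve Ax = b  →  x = [-182.5760 -137.4320]
‖b‖₂ = 4.4721 and ‖x‖₂ = 228.5204
re-solving with b+δb shifts x by Δx of norm 0.8242
dividing the unrounded norms, ‖Δx‖/‖x‖ = 0.0036
so the bound overstates the realised error by a factor of ≈ 255.4935 (computed from the unrounded values)

0.0036
0.9215


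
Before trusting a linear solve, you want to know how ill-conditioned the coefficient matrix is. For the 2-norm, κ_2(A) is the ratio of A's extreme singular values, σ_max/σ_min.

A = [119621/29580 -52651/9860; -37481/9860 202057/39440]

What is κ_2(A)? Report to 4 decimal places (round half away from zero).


form AᵀA = [3204829/104040 -11394187/277440; -11394187/277440 20257093/369920] with trace 56973673/665856 and determinant 1874161/10653696
λ_max, λ_min = (56973673/665856 ± √3245687434774225/443364212736)/2 = 1369/16, 1369/665856
κ_2(A) = √(λ_max/λ_min) = √((1369/16) / (1369/665856)) = 204.0000

204.0000


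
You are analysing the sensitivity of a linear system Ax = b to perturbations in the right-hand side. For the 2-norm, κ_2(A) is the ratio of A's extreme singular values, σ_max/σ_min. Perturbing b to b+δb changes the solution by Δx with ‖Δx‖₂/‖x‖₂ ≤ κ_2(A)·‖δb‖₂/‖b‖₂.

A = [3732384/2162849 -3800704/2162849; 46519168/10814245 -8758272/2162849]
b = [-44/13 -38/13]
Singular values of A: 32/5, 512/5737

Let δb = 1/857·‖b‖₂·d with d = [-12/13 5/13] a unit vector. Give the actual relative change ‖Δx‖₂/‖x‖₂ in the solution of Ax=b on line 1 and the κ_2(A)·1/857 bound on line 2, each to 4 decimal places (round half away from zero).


from the listed singular values, σ₁ = 32/5, σ_n = 512/5737
κ = σ_max/σ_min = (32/5)/(512/5737) = 71.7125
perturbation bound = 71.7125·1/857 = 0.0837
solve Ax = b  →  x = [15.0027 16.6591]
‖b‖₂ = 4.4721 and ‖x‖₂ = 22.4189
with δb = [-0.0048 0.0020], A·Δx = δb → ‖Δx‖ = 0.0585
relative error = 0.0026
tightness: 0.0026 against a bound of 0.0837 (unrounded ratio ≈ 0.0312)

0.0026
0.0837


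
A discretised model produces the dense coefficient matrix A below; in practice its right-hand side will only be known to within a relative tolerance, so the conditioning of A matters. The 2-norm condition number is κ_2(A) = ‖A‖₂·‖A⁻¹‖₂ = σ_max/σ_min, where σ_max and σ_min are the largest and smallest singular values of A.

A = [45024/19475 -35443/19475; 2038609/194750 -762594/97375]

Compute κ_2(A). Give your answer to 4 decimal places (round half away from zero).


190.0000

form AᵀA = [2592886801/22562500 -486145233/5640625; -486145233/5640625 364636981/5640625] with trace 162057389/902500 and determinant 20151121/22562500
eigenvalues of AᵀA: λ = (tr ± √(tr²−4·det))/2 = 4489/25, 4489/902500
σ_max=√(4489/25)=(67/5), σ_min=√(4489/902500)=(67/950) → κ = 190.0000


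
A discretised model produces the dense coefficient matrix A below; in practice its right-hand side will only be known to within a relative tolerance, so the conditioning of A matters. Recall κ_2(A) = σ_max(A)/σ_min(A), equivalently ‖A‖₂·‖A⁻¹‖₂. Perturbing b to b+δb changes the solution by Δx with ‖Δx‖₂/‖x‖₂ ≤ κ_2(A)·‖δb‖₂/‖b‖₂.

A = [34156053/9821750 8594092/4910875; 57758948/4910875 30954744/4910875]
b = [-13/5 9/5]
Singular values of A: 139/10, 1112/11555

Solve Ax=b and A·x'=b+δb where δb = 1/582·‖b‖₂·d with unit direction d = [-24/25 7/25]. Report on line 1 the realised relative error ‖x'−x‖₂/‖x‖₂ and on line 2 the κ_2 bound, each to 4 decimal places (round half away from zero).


0.0018
0.2482

from the listed singular values, σ₁ = 139/10, σ_n = 1112/11555
condition number: (139/10) ÷ (1112/11555) = 144.4375
worst-case relative error ≤ 144.4375 × 1/582 = 0.2482
solve Ax = b  →  x = [-14.6064 27.5399]
2-norm of b is 3.1623; of x, 31.1736
with δb = [-0.0052 0.0015], A·Δx = δb → ‖Δx‖ = 0.0565
dividing the unrounded norms, ‖Δx‖/‖x‖ = 0.0018
so the bound overstates the realised error by a factor of ≈ 137.0258 (computed from the unrounded values)


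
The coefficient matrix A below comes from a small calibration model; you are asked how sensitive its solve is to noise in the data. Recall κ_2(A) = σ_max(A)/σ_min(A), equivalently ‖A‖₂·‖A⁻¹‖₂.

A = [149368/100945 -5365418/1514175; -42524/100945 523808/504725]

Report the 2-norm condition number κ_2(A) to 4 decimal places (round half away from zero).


form AᵀA = [964763600/407595721 -6945959920/1222787163; -6945959920/1222787163 50011333924/3668361489] with trace 347302996/21706281 and determinant 40000/21706281
solving λ² − 347302996/21706281·λ + 40000/21706281 = 0 gives λ = 16, 2500/21706281
σ_max=√16=4, σ_min=√(2500/21706281)=(50/4659) → κ = 372.7200

372.7200


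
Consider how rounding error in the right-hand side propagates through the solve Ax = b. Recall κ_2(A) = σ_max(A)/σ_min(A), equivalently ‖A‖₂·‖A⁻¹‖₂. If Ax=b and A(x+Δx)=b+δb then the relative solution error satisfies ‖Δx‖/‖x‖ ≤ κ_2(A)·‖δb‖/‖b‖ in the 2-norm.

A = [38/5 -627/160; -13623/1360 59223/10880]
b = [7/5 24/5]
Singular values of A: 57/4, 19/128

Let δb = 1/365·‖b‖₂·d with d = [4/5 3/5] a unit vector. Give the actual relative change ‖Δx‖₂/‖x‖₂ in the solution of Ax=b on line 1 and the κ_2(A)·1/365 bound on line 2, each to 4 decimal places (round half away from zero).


0.0034
0.2630

largest singular value 57/4, smallest 19/128
condition number: (57/4) ÷ (19/128) = 96.0000
bound on ‖Δx‖/‖x‖: κ·ε = 96.0000·1/365 = 0.2630
solve Ax = b  →  x = [12.4954 23.8762]
2-norm of b is 5.0000; of x, 26.9482
δb = ε·‖b‖·d = [0.0110 0.0082]; solving A·Δx = δb gives ‖Δx‖ = 0.0923
dividing the unrounded norms, ‖Δx‖/‖x‖ = 0.0034
realised/bound (from unrounded values) ≈ 0.0130


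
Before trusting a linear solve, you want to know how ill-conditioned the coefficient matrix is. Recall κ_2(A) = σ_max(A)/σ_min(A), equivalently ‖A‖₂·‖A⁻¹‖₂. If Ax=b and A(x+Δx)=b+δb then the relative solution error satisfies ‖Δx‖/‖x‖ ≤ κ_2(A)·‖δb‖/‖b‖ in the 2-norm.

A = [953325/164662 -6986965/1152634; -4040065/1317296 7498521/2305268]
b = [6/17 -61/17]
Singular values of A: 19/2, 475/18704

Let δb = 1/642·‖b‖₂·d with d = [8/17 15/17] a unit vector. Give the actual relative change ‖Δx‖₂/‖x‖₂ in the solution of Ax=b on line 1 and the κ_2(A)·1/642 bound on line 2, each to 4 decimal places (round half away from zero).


σ_max = 19/2, σ_min = 475/18704
κ_2(A) = (19/2) / (475/18704) = 374.0800
worst-case relative error ≤ 374.0800 × 1/642 = 0.5827
solve Ax = b  →  x = [-85.3976 -81.6218]
2-norm of b is 3.6056; of x, 118.1307
re-solving with b+δb shifts x by Δx of norm 0.2211
realised ‖Δx‖/‖x‖ = 0.0019
tightness: 0.0019 against a bound of 0.5827 (unrounded ratio ≈ 0.0032)

0.0019
0.5827


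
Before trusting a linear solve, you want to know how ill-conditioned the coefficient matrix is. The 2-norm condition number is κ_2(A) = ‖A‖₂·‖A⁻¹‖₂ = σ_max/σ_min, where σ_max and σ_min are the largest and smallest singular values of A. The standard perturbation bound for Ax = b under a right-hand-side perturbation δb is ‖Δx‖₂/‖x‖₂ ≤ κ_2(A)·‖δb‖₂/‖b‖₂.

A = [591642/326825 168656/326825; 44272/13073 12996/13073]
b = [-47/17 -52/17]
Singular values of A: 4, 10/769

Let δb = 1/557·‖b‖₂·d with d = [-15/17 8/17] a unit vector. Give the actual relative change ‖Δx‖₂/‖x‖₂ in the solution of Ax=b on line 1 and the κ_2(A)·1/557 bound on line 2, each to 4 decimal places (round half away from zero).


0.0074
0.5522

from the listed singular values, σ₁ = 4, σ_n = 10/769
condition number: 4 ÷ (10/769) = 307.6000
perturbation bound = 307.6000·1/557 = 0.5522
solve Ax = b  →  x = [-22.4920 73.5440]
‖b‖₂ = 4.1231 and ‖x‖₂ = 76.9065
Δx = A⁻¹·δb where δb = 1/557·4.1231·d; ‖Δx‖ = 0.5692
realised ‖Δx‖/‖x‖ = 0.0074
so the bound overstates the realised error by a factor of ≈ 74.6103 (computed from the unrounded values)


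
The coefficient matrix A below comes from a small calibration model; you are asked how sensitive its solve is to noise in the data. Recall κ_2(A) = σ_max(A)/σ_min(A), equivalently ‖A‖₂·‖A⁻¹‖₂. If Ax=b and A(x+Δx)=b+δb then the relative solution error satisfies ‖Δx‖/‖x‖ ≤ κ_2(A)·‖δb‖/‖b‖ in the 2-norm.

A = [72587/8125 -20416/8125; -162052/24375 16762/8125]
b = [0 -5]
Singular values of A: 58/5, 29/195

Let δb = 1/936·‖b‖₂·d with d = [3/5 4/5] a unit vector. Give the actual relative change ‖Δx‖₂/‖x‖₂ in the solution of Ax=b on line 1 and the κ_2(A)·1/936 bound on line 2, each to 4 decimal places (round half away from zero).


0.0013
0.0833

from the listed singular values, σ₁ = 58/5, σ_n = 29/195
condition number: (58/5) ÷ (29/195) = 78.0000
worst-case relative error ≤ 78.0000 × 1/936 = 0.0833
solve Ax = b  →  x = [-7.2828 -25.8931]
2-norm of b is 5.0000; of x, 26.8978
δb = ε·‖b‖·d = [0.0032 0.0043]; solving A·Δx = δb gives ‖Δx‖ = 0.0359
relative error = 0.0013
so the bound overstates the realised error by a factor of ≈ 62.4029 (computed from the unrounded values)


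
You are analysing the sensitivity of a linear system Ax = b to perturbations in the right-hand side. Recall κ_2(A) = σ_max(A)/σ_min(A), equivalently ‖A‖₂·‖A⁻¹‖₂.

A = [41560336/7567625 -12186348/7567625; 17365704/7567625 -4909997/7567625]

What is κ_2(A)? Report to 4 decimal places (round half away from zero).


AᵀA = [12004906531648/338869515625 -3501386225064/338869515625; -3501386225064/338869515625 1021391408977/338869515625]; tr = 4168415341/108438245, det = 236421376/13554780625
char-poly roots: 961/25 and 246016/542191225
κ_2(A) = √(λ_max/λ_min) = √((961/25) / (246016/542191225)) = 291.0625

291.0625


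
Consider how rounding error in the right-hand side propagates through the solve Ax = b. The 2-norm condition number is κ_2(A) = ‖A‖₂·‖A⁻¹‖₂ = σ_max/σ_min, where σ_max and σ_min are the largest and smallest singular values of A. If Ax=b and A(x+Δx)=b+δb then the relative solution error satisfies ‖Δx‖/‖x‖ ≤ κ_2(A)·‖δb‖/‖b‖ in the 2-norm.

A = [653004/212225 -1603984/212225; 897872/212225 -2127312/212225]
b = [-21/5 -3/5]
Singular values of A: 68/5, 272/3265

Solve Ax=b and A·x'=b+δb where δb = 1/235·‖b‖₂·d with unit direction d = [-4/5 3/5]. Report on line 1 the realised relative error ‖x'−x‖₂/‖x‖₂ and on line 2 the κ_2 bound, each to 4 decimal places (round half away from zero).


0.0060
0.6947

from the listed singular values, σ₁ = 68/5, σ_n = 272/3265
κ_2(A) = (68/5) / (272/3265) = 163.2500
bound on ‖Δx‖/‖x‖: κ·ε = 163.2500·1/235 = 0.6947
solve Ax = b  →  x = [33.1561 14.0540]
‖b‖ = 4.2426, ‖x‖ = 36.0117
re-solving with b+δb shifts x by Δx of norm 0.2167
realised ‖Δx‖/‖x‖ = 0.0060
so the bound overstates the realised error by a factor of ≈ 115.4373 (computed from the unrounded values)


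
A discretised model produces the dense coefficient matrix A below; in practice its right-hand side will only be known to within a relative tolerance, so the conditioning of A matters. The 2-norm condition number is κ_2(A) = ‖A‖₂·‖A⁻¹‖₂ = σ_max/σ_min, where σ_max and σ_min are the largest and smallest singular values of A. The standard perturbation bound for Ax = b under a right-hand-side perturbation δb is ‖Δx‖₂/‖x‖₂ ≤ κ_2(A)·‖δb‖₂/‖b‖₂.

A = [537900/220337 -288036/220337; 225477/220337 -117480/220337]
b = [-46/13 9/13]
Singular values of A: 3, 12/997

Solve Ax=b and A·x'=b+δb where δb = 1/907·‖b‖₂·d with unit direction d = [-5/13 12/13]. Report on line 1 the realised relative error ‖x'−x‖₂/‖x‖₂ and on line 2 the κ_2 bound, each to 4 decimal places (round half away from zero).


largest singular value 3, smallest 12/997
κ = σ_max/σ_min = 3/(12/997) = 249.2500
perturbation bound = 249.2500·1/907 = 0.2748
solve Ax = b  →  x = [77.3137 147.0882]
2-norm of b is 3.6056; of x, 166.1697
re-solving with b+δb shifts x by Δx of norm 0.3303
relative error = 0.0020
realised/bound (from unrounded values) ≈ 0.0072

0.0020
0.2748


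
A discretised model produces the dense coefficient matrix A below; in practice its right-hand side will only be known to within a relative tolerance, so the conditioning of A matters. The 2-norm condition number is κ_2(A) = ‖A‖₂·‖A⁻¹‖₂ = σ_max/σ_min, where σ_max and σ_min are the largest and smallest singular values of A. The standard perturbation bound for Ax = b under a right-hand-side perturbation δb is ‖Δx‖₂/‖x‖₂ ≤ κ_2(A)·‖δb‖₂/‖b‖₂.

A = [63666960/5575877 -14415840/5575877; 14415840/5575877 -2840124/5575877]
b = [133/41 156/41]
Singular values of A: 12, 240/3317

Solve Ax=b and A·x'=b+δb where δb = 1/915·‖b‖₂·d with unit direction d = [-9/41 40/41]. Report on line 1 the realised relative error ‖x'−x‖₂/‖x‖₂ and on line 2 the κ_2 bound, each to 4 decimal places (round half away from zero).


0.0018
0.1813

from the listed singular values, σ₁ = 12, σ_n = 240/3317
condition number: 12 ÷ (240/3317) = 165.8500
bound on ‖Δx‖/‖x‖: κ·ε = 165.8500·1/915 = 0.1813
solve Ax = b  →  x = [9.4267 40.3780]
2-norm of b is 5.0000; of x, 41.4638
with δb = [-0.0012 0.0053], A·Δx = δb → ‖Δx‖ = 0.0755
relative error = 0.0018
so the bound overstates the realised error by a factor of ≈ 99.5132 (computed from the unrounded values)


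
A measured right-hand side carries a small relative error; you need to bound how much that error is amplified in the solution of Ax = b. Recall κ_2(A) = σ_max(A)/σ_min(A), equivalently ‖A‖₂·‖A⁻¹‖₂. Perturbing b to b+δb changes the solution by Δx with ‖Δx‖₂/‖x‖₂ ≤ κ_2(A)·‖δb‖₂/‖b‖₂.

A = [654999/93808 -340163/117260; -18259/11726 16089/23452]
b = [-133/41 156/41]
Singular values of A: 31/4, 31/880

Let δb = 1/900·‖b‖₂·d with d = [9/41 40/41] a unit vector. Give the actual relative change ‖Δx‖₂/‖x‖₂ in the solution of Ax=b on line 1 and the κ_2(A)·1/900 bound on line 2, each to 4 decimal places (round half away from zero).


0.0019
0.2444

σ_max = 31/4, σ_min = 31/880
condition number: (31/4) ÷ (31/880) = 220.0000
κ_2(A)·‖δb‖/‖b‖ = 0.2444
solve Ax = b  →  x = [32.2779 78.8089]
‖b‖₂ = 5.0000 and ‖x‖₂ = 85.1629
with δb = [0.0012 0.0054], A·Δx = δb → ‖Δx‖ = 0.1577
dividing the unrounded norms, ‖Δx‖/‖x‖ = 0.0019
tightness: 0.0019 against a bound of 0.2444 (unrounded ratio ≈ 0.0076)


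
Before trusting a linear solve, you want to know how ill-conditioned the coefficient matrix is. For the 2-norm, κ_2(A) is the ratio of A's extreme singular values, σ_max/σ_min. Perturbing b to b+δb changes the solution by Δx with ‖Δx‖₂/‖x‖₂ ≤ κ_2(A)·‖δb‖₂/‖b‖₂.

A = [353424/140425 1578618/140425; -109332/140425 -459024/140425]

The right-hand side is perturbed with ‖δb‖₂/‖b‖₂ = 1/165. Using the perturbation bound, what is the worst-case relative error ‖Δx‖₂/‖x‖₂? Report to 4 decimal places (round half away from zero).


form AᵀA = [218979216/31550689 972972000/31550689; 972972000/31550689 4324380516/31550689] with trace 2702772/18769 and determinant 5184/18769
char-poly roots: 144 and 36/18769
σ_max=√144=12, σ_min=√(36/18769)=(6/137) → κ = 274.0000
worst-case relative error ≤ 274.0000 × 1/165 = 1.6606

1.6606


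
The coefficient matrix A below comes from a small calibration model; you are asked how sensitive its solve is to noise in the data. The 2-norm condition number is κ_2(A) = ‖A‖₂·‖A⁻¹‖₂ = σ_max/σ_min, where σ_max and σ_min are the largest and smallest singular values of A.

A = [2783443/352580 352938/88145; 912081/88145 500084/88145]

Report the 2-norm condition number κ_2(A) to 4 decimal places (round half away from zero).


64.8125

M = AᵀA = [842312917729/4972506256 56137025295/621563282; 56137025295/621563282 14985969556/310781641]. tr(M)=3744250625/17205904, det(M)=12117361/1075369
char-poly roots: 3481/16 and 55696/1075369
σ_max=√(3481/16)=(59/4), σ_min=√(55696/1075369)=(236/1037) → κ = 64.8125


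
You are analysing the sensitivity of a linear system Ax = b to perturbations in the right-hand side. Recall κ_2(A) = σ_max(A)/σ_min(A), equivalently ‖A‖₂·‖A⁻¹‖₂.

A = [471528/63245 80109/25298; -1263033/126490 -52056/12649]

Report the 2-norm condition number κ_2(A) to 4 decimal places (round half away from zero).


form AᵀA = [99384279129/639988804 10352208240/159997201; 10352208240/159997201 17256760425/639988804] with trace 345091833/1893458 and determinant 13286025/15147664
λ_max, λ_min = (345091833/1893458 ± √29768948734534416/896295799441)/2 = 729/4, 18225/3786916
σ_max=√(729/4)=(27/2), σ_min=√(18225/3786916)=(135/1946) → κ = 194.6000

194.6000


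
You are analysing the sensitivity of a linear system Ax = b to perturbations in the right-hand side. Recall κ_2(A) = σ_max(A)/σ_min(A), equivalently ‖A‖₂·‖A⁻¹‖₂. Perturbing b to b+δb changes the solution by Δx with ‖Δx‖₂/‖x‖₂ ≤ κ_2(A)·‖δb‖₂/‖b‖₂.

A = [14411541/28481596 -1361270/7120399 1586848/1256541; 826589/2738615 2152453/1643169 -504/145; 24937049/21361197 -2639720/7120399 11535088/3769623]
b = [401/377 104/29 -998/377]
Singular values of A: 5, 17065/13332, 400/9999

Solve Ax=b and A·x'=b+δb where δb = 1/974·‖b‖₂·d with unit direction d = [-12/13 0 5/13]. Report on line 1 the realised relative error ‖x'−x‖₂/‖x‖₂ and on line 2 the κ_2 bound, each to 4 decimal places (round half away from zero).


from the listed singular values, σ₁ = 5, σ_n = 400/9999
condition number: 5 ÷ (400/9999) = 124.9875
perturbation bound = 124.9875·1/974 = 0.1283
solve Ax = b  →  x = [23.1699 -41.7834 -14.7666]
‖b‖ = 4.5826, ‖x‖ = 50.0075
δb = ε·‖b‖·d = [-0.0043 0.0000 0.0018]; solving A·Δx = δb gives ‖Δx‖ = 0.1176
relative error = 0.0024
tightness: 0.0024 against a bound of 0.1283 (unrounded ratio ≈ 0.0183)

0.0024
0.1283
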